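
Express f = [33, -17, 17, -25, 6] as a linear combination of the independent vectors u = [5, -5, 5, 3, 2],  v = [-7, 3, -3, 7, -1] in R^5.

Since u, v are independent, the coefficients expressing f are uniquely determined by a linear system.
Row-reducing the augmented matrix gives the unique coefficients (a₁, a₂) = (1, -4).

f = u - 4v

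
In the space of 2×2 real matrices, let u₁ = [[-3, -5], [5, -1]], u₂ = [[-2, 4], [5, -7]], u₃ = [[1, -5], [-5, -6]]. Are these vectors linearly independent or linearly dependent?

linearly independent

Write each element as a coordinate vector in ℝ⁴ using {E₁₁, E₁₂, E₂₁, E₂₂}.
Place the vectors as rows of a 3×4 matrix and reduce to echelon form.
The reduction yields 3 nonzero rows, so the rank is 3.
Since rank = 3 (the number of vectors), the set is linearly independent.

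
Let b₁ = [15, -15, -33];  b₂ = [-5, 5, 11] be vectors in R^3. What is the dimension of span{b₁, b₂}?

dim = 1

Apply Gaussian elimination to the matrix whose rows are b₁, b₂.
There is 1 pivot column, so rank = 1.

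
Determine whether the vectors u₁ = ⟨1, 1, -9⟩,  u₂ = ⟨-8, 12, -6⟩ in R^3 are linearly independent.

linearly independent

Place the vectors as rows of a 2×3 matrix and reduce to echelon form.
The reduction yields 2 nonzero rows, so the rank is 2.
Since rank = 2 (the number of vectors), the set is linearly independent.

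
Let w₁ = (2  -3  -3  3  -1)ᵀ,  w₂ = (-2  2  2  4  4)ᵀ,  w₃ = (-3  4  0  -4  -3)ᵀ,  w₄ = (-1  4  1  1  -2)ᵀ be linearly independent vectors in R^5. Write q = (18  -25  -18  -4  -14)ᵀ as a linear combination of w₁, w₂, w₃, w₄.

Write q = α₁w₁ + … + α₄w₄ and equate components.
Back-substitution yields (α₁, …, α₄) = (3, -4, -1, -1).

q = 3w₁ - 4w₂ - w₃ - w₄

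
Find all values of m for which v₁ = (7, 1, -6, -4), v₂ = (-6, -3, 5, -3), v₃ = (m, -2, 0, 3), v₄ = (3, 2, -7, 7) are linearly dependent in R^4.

Place the vectors as rows of a 4×4 matrix; dependence ⇔ determinant zero.
Expanding, det = -120*m - 620.
Solving -120*m - 620 = 0 yields m = -31/6.

m = -31/6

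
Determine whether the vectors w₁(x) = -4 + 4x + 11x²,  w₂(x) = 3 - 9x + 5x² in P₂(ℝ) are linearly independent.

linearly independent

Write each element as a coordinate vector in ℝ³ using {1, x, x²}.
Row-reduce the matrix whose columns are w₁, w₂.
The reduction yields 2 nonzero rows, so the rank is 2.
Since rank = 2 (the number of vectors), the set is linearly independent.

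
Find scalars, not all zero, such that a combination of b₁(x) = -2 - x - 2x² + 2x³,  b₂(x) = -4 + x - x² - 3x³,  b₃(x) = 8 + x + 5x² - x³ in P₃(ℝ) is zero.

2b₁ + b₂ + b₃ = 0

Pass to coordinate vectors relative to the basis {1, x, …, x³}.
Row-reduce the matrix with b₁, b₂, b₃ as columns; the null space gives the coefficients.
The free variable yields coefficients (2, 1, 1) (any nonzero multiple also works).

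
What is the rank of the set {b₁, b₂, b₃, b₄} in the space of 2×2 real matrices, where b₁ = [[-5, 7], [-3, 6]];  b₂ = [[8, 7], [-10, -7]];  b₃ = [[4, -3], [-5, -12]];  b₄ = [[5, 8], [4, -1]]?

rank 4

Use coordinates relative to {E₁₁, E₁₂, E₂₁, E₂₂}.
Apply Gaussian elimination to the matrix whose rows are b₁, b₂, b₃, b₄.
There are 4 pivot columns, so rank = 4.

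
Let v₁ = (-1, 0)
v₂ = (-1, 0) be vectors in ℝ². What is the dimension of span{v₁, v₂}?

Put the 2×2 matrix [v₁|v₂] into echelon form.
The echelon form has 1 nonzero row, so the rank is 1.

1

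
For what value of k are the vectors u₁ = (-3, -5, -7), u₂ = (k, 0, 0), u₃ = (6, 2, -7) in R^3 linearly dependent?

The set is linearly dependent precisely when det[u₁; u₂; u₃] = 0.
Expanding, det = -49*k.
Solving -49*k = 0 yields k = 0.

k = 0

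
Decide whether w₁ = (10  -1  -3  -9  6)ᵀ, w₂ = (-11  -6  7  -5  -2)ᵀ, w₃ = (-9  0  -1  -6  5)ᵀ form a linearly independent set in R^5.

linearly independent

Row-reduce the matrix whose columns are w₁, w₂, w₃.
The reduction yields 3 nonzero rows, so the rank is 3.
Since rank = 3 (the number of vectors), the set is linearly independent.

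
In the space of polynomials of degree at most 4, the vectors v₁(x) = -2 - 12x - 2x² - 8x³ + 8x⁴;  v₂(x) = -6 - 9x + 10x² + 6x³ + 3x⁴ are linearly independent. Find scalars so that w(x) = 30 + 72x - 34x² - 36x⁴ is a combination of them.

Take coordinate vectors relative to {1, x, …, x⁴}.
Write w = a₁v₁ + a₂v₂ and equate components.
The system has the unique solution (a₁, a₂) = (-3, -4).

w = -3v₁ - 4v₂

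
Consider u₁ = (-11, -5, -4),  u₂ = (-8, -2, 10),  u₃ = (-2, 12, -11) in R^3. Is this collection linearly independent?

linearly independent

The matrix [u₁|u₂|u₃] has determinant 2018.
A nonzero determinant means the columns are linearly independent.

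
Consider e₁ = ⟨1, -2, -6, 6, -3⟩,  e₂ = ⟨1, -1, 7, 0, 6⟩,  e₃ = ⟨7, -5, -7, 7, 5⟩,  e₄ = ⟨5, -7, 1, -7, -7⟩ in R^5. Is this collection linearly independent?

linearly independent

Row-reduce the matrix whose columns are e₁, e₂, e₃, e₄.
The reduction yields 4 nonzero rows, so the rank is 4.
Since rank = 4 (the number of vectors), the set is linearly independent.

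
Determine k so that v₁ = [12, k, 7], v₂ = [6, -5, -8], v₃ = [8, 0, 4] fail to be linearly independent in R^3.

The vectors are dependent exactly when the determinant of the matrix with rows v₁, v₂, v₃ vanishes.
Expanding, det = 40 - 88*k.
Setting this to zero gives k = 5/11.

k = 5/11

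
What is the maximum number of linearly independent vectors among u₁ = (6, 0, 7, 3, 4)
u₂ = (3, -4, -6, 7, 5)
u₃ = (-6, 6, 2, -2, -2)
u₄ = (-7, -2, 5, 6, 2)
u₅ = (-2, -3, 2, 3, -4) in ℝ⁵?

Row-reduce the 5×5 matrix with these as rows.
There are 5 pivot columns, so rank = 5.

5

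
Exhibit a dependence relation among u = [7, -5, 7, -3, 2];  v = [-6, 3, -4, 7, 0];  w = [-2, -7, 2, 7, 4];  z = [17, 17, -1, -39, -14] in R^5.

u + 3v + 3w + z = 0

Set up α₁u + … + α₄z = 0 and solve the homogeneous system.
The free variable yields coefficients (1, 3, 3, 1) (any nonzero multiple also works).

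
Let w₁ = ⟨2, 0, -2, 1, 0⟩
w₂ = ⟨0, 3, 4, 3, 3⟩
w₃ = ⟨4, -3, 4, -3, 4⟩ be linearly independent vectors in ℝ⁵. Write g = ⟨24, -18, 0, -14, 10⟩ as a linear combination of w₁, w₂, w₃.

g = 4w₁ - 2w₂ + 4w₃

Set up the augmented matrix [w₁ | w₂ | w₃ | g] and row-reduce.
Back-substitution yields (c₁, c₂, c₃) = (4, -2, 4).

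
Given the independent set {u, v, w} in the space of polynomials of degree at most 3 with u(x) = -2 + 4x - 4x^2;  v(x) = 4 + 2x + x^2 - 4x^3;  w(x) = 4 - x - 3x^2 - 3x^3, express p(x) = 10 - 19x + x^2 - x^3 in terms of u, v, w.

p = -3u - 2v + 3w

Take coordinate vectors relative to {1, x, …, x^3}.
Set up the augmented matrix [u | v | w | p] and row-reduce.
Row-reducing the augmented matrix gives the unique coefficients (a₁, a₂, a₃) = (-3, -2, 3).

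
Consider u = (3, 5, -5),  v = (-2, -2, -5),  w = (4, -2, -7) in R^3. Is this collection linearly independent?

linearly independent

Form the 3×3 matrix with these as columns; its determinant is -218.
A nonzero determinant means the columns are linearly independent.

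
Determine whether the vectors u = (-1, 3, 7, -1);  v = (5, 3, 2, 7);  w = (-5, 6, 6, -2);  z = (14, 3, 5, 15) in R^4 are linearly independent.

linearly dependent

Form the 4×4 matrix with these as columns; its determinant is 0.
A zero determinant means the columns are linearly dependent.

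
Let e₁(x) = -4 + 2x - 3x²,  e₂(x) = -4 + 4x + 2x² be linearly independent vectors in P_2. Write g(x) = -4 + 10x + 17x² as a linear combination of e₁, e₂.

g = -3e₁ + 4e₂

Identify each element with its coordinate vector in ℝ³ via {1, x, x²}.
Set up the augmented matrix [e₁ | e₂ | g] and row-reduce.
Back-substitution yields (α₁, α₂) = (-3, 4).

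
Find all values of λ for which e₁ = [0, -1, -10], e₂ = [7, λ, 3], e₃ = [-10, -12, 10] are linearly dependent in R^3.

Place the vectors as rows of a 3×3 matrix; dependence ⇔ determinant zero.
Cofactor expansion gives det = 940 - 100*λ.
Solving 940 - 100*λ = 0 yields λ = 47/5.

λ = 47/5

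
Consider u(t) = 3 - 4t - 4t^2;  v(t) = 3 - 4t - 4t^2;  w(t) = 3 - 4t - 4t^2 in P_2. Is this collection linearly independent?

linearly dependent

Take coordinates with respect to the standard basis {1, t, t^2}.
Two of the vectors are equal, giving an immediate dependence.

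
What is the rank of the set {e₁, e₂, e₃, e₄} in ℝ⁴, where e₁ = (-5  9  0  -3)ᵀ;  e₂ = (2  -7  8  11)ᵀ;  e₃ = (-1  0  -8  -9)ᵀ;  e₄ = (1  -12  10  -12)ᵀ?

Form the matrix with e₁, e₂, e₃, e₄ as columns and reduce.
There are 4 pivot columns, so rank = 4.

rank 4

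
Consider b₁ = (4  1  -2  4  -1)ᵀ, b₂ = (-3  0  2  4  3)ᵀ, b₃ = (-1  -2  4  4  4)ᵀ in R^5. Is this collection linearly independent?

linearly independent

Row-reduce the matrix whose columns are b₁, b₂, b₃.
The reduction yields 3 nonzero rows, so the rank is 3.
Since rank = 3 (the number of vectors), the set is linearly independent.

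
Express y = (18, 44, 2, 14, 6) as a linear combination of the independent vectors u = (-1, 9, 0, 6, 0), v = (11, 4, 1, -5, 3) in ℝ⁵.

Solve the system with u, v as columns and y as the right-hand side.
Back-substitution yields (c₁, c₂) = (4, 2).

y = 4u + 2v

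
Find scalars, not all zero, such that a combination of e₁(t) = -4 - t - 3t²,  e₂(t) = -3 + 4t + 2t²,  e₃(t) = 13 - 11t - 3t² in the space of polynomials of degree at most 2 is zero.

Write each element as a vector in ℝ³ using {1, t, t²}.
Write the vectors as columns of a matrix and find a nonzero vector in its null space.
The free variable yields coefficients (1, 3, 1) (any nonzero multiple also works).

e₁ + 3e₂ + e₃ = 0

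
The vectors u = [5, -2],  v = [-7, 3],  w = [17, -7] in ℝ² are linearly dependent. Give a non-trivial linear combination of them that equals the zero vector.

2u - v - w = 0

Set up α₁u + … + α₃w = 0 and solve the homogeneous system.
One solution (up to scaling) is (2, -1, -1).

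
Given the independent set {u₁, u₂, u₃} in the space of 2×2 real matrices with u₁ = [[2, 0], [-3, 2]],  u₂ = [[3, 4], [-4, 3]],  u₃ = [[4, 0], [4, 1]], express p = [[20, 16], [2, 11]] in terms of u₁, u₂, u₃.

Identify each element with its coordinate vector in ℝ⁴ via {E₁₁, E₁₂, E₂₁, E₂₂}.
Solve the system with u₁, u₂, u₃ as columns and p as the right-hand side.
The system has the unique solution (α₁, α₂, α₃) = (-2, 4, 3).

p = -2u₁ + 4u₂ + 3u₃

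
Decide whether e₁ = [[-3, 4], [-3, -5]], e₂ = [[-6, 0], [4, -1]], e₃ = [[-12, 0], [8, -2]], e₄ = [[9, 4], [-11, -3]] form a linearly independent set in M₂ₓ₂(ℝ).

Write each element as a coordinate vector in ℝ⁴ using {E₁₁, E₁₂, E₂₁, E₂₂}.
The matrix [e₁|e₂|e₃|e₄] has determinant 0.
A zero determinant means the columns are linearly dependent.
Indeed 2e₂ - e₃ = 0.

linearly dependent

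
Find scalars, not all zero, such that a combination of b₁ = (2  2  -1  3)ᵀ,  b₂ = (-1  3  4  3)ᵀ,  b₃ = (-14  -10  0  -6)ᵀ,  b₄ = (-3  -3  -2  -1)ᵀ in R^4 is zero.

2b₁ - b₂ + b₃ - 3b₄ = 0

Row-reduce the matrix with b₁, b₂, b₃, b₄ as columns; the null space gives the coefficients.
One solution (up to scaling) is (2, -1, 1, -3).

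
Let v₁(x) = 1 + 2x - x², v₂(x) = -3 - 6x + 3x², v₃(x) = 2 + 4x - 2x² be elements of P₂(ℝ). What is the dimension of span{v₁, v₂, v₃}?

Pass to coordinate vectors with respect to the basis {1, x, x²}.
Row-reduce the 3×3 matrix with these as rows.
Reduction leaves 1 leading entry, giving rank 1.

1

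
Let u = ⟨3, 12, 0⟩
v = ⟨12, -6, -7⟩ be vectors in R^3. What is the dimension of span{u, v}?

dim = 2

Apply Gaussian elimination to the matrix whose rows are u, v.
The echelon form has 2 nonzero rows, so the rank is 2.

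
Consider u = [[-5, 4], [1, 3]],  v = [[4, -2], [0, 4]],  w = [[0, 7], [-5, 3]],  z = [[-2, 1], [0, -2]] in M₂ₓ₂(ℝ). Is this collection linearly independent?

Take coordinates with respect to the standard basis {E₁₁, E₁₂, E₂₁, E₂₂}.
One vector is a scalar multiple of another, so the set is dependent.

linearly dependent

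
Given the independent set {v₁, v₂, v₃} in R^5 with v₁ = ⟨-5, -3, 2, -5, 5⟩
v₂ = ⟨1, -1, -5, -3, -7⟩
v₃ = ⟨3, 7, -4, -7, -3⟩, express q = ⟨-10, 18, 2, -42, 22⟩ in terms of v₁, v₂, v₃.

Set up the augmented matrix [v₁ | v₂ | v₃ | q] and row-reduce.
Back-substitution yields (α₁, α₂, α₃) = (4, -2, 4).

q = 4v₁ - 2v₂ + 4v₃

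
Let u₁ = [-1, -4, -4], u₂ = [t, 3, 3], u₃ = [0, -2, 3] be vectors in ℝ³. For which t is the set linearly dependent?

t = 3/4

The vectors are dependent exactly when the determinant of the matrix with rows u₁, u₂, u₃ vanishes.
The determinant works out to 20*t - 15.
This vanishes exactly when t = 3/4.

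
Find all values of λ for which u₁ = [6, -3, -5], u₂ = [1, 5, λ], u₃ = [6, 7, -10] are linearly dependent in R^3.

λ = -43/12

Place the vectors as rows of a 3×3 matrix; dependence ⇔ determinant zero.
Cofactor expansion gives det = -60*λ - 215.
Setting this to zero gives λ = -43/12.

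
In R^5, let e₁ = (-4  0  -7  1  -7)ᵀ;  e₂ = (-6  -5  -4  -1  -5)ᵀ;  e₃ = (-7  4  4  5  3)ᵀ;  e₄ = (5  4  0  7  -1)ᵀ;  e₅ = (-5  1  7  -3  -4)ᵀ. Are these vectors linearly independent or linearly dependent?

Form the 5×5 matrix with these as columns; its determinant is -32230.
A nonzero determinant means the columns are linearly independent.

linearly independent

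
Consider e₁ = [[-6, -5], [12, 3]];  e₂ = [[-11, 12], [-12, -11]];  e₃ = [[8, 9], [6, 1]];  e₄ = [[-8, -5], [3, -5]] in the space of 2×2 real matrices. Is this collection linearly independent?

linearly independent

Take coordinates with respect to the standard basis {E₁₁, E₁₂, E₂₁, E₂₂}.
The matrix [e₁|e₂|e₃|e₄] has determinant 16242.
A nonzero determinant means the columns are linearly independent.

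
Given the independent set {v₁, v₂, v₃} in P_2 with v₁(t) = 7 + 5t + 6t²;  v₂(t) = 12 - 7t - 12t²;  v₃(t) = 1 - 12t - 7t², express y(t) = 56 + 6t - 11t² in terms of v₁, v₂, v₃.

Work in coordinates with respect to the standard basis {1, t, t²}.
Solve the system with v₁, v₂, v₃ as columns and y as the right-hand side.
Row-reducing the augmented matrix gives the unique coefficients (a₁, a₂, a₃) = (3, 3, -1).

y = 3v₁ + 3v₂ - v₃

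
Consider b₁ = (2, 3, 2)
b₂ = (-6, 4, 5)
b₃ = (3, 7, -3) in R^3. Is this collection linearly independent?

linearly independent

The matrix [b₁|b₂|b₃] has determinant -211.
A nonzero determinant means the columns are linearly independent.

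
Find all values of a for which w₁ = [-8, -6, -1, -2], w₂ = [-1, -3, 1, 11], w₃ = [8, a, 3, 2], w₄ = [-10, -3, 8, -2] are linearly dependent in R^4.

The vectors are dependent exactly when the determinant of the matrix with rows w₁, w₂, w₃, w₄ vanishes.
Expanding, det = 5796 - 828*a.
Setting this to zero gives a = 7.

a = 7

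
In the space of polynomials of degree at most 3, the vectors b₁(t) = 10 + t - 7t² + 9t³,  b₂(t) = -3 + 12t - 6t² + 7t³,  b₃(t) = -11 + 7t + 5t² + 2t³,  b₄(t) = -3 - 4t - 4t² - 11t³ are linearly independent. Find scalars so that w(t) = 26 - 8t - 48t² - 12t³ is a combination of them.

Work in coordinates with respect to the standard basis {1, t, …, t³}.
Write w = a₁b₁ + … + a₄b₄ and equate components.
Row-reducing the augmented matrix gives the unique coefficients (a₁, …, a₄) = (3, 1, -1, 4).

w = 3b₁ + b₂ - b₃ + 4b₄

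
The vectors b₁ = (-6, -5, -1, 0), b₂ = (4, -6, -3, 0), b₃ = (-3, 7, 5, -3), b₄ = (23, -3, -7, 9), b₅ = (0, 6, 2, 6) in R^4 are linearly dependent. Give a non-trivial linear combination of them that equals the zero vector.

2b₁ - 2b₂ + b₃ + b₄ - b₅ = 0

Solve the homogeneous system with b₁, b₂, b₃, b₄, b₅ as columns by row-reducing the coefficient matrix.
The free variable yields coefficients (2, -2, 1, 1, -1) (any nonzero multiple also works).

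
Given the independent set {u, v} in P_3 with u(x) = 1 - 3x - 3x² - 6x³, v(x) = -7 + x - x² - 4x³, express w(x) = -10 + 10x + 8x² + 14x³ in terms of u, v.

w = -3u + v

Identify each element with its coordinate vector in ℝ⁴ via {1, x, …, x³}.
Set up the augmented matrix [u | v | w] and row-reduce.
Row-reducing the augmented matrix gives the unique coefficients (a₁, a₂) = (-3, 1).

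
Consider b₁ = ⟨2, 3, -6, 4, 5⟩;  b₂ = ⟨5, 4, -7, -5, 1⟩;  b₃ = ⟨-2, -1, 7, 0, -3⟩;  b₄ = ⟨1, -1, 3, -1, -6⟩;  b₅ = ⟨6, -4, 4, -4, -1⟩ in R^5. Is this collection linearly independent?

linearly independent

Place the vectors as rows of a 5×5 matrix and reduce to echelon form.
The reduction yields 5 nonzero rows, so the rank is 5.
Since rank = 5 (the number of vectors), the set is linearly independent.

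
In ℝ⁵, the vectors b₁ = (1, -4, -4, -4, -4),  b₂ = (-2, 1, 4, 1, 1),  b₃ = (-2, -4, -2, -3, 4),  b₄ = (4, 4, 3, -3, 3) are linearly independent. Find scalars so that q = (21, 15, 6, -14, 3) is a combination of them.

Write q = a₁b₁ + … + a₄b₄ and equate components.
Row-reducing the augmented matrix gives the unique coefficients (a₁, …, a₄) = (1, -1, -1, 4).

q = b₁ - b₂ - b₃ + 4b₄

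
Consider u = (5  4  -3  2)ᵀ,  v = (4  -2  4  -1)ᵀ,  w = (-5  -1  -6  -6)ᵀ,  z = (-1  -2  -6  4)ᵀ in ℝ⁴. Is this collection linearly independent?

linearly independent

Row-reduce the matrix whose columns are u, v, w, z.
The reduction yields 4 nonzero rows, so the rank is 4.
Since rank = 4 (the number of vectors), the set is linearly independent.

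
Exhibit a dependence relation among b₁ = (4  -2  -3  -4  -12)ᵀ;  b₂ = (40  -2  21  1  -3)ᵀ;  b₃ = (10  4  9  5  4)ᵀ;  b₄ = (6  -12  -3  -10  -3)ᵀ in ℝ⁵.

b₁ - b₂ + 3b₃ + b₄ = 0

Write the vectors as columns of a matrix and find a nonzero vector in its null space.
The free variable yields coefficients (1, -1, 3, 1) (any nonzero multiple also works).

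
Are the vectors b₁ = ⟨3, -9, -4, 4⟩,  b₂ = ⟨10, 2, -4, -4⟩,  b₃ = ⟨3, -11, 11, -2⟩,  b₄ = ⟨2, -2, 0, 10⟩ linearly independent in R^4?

linearly independent

Row-reduce the matrix whose columns are b₁, b₂, b₃, b₄.
The reduction yields 4 nonzero rows, so the rank is 4.
Since rank = 4 (the number of vectors), the set is linearly independent.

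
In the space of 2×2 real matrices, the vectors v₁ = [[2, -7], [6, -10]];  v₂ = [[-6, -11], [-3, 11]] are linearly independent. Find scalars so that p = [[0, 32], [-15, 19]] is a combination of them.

p = -3v₁ - v₂

Take coordinate vectors relative to {E₁₁, E₁₂, E₂₁, E₂₂}.
Solve the system with v₁, v₂ as columns and p as the right-hand side.
Back-substitution yields (a₁, a₂) = (-3, -1).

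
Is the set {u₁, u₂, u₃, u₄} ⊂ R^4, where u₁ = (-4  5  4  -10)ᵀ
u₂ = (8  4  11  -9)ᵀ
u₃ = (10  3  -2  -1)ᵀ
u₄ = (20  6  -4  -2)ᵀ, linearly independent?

linearly dependent

One vector is a scalar multiple of another, so the set is dependent.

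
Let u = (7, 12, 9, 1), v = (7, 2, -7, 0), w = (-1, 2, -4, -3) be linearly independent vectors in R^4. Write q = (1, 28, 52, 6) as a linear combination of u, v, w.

Set up the augmented matrix [u | v | w | q] and row-reduce.
Back-substitution yields (a₁, a₂, a₃) = (3, -3, -1).

q = 3u - 3v - w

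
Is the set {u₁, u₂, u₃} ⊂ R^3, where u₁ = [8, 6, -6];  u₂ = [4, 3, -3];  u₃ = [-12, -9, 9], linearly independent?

linearly dependent

One vector is a scalar multiple of another, so the set is dependent.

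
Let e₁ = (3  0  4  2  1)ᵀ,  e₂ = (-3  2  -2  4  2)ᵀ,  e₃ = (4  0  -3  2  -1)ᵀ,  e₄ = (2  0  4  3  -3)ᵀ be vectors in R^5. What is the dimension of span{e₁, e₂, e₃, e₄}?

Apply Gaussian elimination to the matrix whose rows are e₁, e₂, e₃, e₄.
Exactly 4 pivots survive; hence the rank is 4.

dim = 4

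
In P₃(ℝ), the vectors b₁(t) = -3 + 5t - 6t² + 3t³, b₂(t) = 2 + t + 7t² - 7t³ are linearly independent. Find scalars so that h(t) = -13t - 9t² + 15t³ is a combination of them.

Take coordinate vectors relative to {1, t, …, t³}.
Since b₁, b₂ are independent, the coefficients expressing h are uniquely determined by a linear system.
Row-reducing the augmented matrix gives the unique coefficients (c₁, c₂) = (-2, -3).

h = -2b₁ - 3b₂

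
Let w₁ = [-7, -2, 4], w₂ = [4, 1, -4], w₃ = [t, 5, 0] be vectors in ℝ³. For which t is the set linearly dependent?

Place the vectors as rows of a 3×3 matrix; dependence ⇔ determinant zero.
Expanding, det = 4*t - 60.
This vanishes exactly when t = 15.

t = 15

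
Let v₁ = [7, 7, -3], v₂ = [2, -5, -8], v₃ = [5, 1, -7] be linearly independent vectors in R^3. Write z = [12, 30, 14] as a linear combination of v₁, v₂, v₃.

z = 3v₁ - 2v₂ - v₃

Solve the system with v₁, v₂, v₃ as columns and z as the right-hand side.
Back-substitution yields (a₁, a₂, a₃) = (3, -2, -1).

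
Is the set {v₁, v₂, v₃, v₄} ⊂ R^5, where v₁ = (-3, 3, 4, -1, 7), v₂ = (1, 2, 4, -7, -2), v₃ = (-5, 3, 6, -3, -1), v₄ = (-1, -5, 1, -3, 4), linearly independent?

linearly independent

Place the vectors as rows of a 4×5 matrix and reduce to echelon form.
The reduction yields 4 nonzero rows, so the rank is 4.
Since rank = 4 (the number of vectors), the set is linearly independent.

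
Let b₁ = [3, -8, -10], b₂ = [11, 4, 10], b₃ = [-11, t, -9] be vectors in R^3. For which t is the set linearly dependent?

t = -23/7

The set is linearly dependent precisely when det[b₁; b₂; b₃] = 0.
Cofactor expansion gives det = -140*t - 460.
This vanishes exactly when t = -23/7.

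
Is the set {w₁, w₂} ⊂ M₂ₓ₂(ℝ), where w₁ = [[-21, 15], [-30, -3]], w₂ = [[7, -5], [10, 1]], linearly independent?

Take coordinates with respect to the standard basis {E₁₁, E₁₂, E₂₁, E₂₂}.
One vector is a scalar multiple of another, so the set is dependent.

linearly dependent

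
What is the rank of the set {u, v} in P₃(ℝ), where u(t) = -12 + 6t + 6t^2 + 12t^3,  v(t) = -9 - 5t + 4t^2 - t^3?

rank 2

Use coordinates relative to {1, t, …, t^3}.
Row-reduce the 2×4 matrix with these as rows.
There are 2 pivot columns, so rank = 2.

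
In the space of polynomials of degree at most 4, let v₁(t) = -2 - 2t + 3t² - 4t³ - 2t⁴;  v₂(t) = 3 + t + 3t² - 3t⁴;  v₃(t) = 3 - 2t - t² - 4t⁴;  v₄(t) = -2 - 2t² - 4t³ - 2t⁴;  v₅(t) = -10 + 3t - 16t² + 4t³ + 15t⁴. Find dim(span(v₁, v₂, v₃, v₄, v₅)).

Represent each element by its coordinate vector in ℝ⁵.
Put the 5×5 matrix [v₁|v₂|v₃|v₄|v₅] into echelon form.
There are 4 pivot columns, so rank = 4.

4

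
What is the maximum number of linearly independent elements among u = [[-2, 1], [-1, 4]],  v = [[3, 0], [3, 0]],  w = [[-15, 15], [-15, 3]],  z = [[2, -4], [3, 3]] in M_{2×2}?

Use coordinates relative to {E₁₁, E₁₂, E₂₁, E₂₂}.
Row-reduce the 4×4 matrix with these as rows.
The echelon form has 3 nonzero rows, so the rank is 3.

3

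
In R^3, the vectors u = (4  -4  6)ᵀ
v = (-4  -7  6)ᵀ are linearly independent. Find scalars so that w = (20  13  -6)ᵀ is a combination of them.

Since u, v are independent, the coefficients expressing w are uniquely determined by a linear system.
Row-reducing the augmented matrix gives the unique coefficients (c₁, c₂) = (2, -3).

w = 2u - 3v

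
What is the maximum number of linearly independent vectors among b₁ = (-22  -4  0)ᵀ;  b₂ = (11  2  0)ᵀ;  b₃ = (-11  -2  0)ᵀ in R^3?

1

Put the 3×3 matrix [b₁|b₂|b₃] into echelon form.
Reduction leaves 1 leading entry, giving rank 1.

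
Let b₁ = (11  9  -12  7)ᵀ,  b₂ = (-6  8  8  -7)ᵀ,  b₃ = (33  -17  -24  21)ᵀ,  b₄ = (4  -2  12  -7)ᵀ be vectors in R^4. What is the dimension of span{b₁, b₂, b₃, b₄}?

Form the matrix with b₁, b₂, b₃, b₄ as columns and reduce.
Exactly 3 pivots survive; hence the rank is 3.

3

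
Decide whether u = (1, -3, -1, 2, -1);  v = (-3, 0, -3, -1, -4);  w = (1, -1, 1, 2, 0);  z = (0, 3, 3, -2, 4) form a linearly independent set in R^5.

linearly independent

Place the vectors as rows of a 4×5 matrix and reduce to echelon form.
The reduction yields 4 nonzero rows, so the rank is 4.
Since rank = 4 (the number of vectors), the set is linearly independent.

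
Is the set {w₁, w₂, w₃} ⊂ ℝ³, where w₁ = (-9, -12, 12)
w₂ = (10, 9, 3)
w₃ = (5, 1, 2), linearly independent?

Form the 3×3 matrix with these as columns; its determinant is -495.
A nonzero determinant means the columns are linearly independent.

linearly independent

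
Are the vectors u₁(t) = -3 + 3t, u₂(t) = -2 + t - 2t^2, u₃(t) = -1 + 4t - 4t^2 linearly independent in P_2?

linearly independent

Write each element as a coordinate vector in ℝ³ using {1, t, t^2}.
The matrix [u₁|u₂|u₃] has determinant -30.
A nonzero determinant means the columns are linearly independent.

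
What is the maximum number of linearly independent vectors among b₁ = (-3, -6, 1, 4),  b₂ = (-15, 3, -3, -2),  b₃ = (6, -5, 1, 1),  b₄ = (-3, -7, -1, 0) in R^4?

Row-reduce the 4×4 matrix with these as rows.
The echelon form has 3 nonzero rows, so the rank is 3.

3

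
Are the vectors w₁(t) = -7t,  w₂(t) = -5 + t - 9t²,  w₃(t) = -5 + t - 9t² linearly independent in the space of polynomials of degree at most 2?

linearly dependent

Take coordinates with respect to the standard basis {1, t, t²}.
Two of the vectors are equal, giving an immediate dependence.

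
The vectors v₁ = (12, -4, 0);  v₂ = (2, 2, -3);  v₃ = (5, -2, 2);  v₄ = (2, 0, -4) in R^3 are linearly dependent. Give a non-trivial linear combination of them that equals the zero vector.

Solve the homogeneous system with v₁, v₂, v₃, v₄ as columns by row-reducing the coefficient matrix.
One solution (up to scaling) is (1, 0, -2, -1).

v₁ - 2v₃ - v₄ = 0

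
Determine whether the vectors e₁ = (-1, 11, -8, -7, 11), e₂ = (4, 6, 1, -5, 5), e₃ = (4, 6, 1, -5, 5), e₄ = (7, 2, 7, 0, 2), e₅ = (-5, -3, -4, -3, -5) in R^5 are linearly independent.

linearly dependent

Two of the vectors are equal, giving an immediate dependence.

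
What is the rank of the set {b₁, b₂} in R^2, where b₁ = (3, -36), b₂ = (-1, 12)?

1

Row-reduce the 2×2 matrix with these as rows.
The echelon form has 1 nonzero row, so the rank is 1.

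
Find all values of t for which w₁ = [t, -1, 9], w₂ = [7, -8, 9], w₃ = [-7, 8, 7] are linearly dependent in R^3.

The vectors are dependent exactly when the determinant of the matrix with rows w₁, w₂, w₃ vanishes.
The determinant works out to 112 - 128*t.
Solving 112 - 128*t = 0 yields t = 7/8.

t = 7/8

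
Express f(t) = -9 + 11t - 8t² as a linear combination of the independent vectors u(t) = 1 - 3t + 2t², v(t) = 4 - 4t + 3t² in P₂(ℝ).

f = -u - 2v

Identify each element with its coordinate vector in ℝ³ via {1, t, t²}.
Solve the system with u, v as columns and f as the right-hand side.
Back-substitution yields (α₁, α₂) = (-1, -2).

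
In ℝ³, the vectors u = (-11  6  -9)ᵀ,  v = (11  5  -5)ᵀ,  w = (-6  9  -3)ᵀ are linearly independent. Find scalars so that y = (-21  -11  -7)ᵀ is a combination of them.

y = 2u - v - 2w

Since u, v, w are independent, the coefficients expressing y are uniquely determined by a linear system.
The system has the unique solution (c₁, c₂, c₃) = (2, -1, -2).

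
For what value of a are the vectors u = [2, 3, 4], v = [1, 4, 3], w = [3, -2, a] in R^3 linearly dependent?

a = 17/5

The set is linearly dependent precisely when det[u; v; w] = 0.
Cofactor expansion gives det = 5*a - 17.
Solving 5*a - 17 = 0 yields a = 17/5.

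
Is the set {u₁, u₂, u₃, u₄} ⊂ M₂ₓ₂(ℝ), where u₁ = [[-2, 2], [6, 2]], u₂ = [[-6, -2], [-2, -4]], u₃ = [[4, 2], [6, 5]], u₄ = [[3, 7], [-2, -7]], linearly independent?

Write each element as a coordinate vector in ℝ⁴ using {E₁₁, E₁₂, E₂₁, E₂₂}.
Form the 4×4 matrix with these as columns; its determinant is -360.
A nonzero determinant means the columns are linearly independent.

linearly independent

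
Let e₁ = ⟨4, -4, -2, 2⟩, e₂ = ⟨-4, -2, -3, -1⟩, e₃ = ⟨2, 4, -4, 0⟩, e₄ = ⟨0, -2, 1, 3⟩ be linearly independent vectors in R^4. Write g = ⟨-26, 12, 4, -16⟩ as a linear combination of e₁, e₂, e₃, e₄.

Write g = a₁e₁ + … + a₄e₄ and equate components.
Back-substitution yields (a₁, …, a₄) = (-4, 2, -1, -2).

g = -4e₁ + 2e₂ - e₃ - 2e₄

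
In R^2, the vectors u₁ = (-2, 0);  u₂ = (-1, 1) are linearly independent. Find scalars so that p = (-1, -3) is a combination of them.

Set up the augmented matrix [u₁ | u₂ | p] and row-reduce.
The system has the unique solution (a₁, a₂) = (2, -3).

p = 2u₁ - 3u₂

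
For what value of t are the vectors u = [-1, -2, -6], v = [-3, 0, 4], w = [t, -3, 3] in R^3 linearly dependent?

The vectors are dependent exactly when the determinant of the matrix with rows u, v, w vanishes.
Expanding, det = -8*t - 84.
Setting this to zero gives t = -21/2.

t = -21/2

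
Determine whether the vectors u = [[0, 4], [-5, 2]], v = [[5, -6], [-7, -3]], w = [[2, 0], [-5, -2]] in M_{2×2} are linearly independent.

Take coordinates with respect to the standard basis {E₁₁, E₁₂, E₂₁, E₂₂}.
Row-reduce the matrix whose columns are u, v, w.
The reduction yields 3 nonzero rows, so the rank is 3.
Since rank = 3 (the number of vectors), the set is linearly independent.

linearly independent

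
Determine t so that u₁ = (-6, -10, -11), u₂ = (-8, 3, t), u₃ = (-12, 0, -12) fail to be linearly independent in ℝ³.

t = -13/2

Dependence holds iff the 3×3 matrix [u₁ u₂ u₃] is singular.
Expanding, det = 120*t + 780.
Setting this to zero gives t = -13/2.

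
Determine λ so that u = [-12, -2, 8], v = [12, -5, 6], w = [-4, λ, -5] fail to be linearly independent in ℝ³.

The set is linearly dependent precisely when det[u; v; w] = 0.
Cofactor expansion gives det = 168*λ - 532.
Setting this to zero gives λ = 19/6.

λ = 19/6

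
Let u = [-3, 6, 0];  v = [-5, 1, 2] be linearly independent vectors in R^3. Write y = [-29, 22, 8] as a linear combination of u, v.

y = 3u + 4v

Set up the augmented matrix [u | v | y] and row-reduce.
The system has the unique solution (c₁, c₂) = (3, 4).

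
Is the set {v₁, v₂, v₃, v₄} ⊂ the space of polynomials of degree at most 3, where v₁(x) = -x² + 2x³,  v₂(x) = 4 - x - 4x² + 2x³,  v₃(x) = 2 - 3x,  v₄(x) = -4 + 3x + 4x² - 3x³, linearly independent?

Write each element as a coordinate vector in ℝ⁴ using {1, x, …, x³}.
Form the 4×4 matrix with these as columns; its determinant is 14.
A nonzero determinant means the columns are linearly independent.

linearly independent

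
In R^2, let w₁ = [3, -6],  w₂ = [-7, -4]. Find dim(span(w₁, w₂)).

Put the 2×2 matrix [w₁|w₂] into echelon form.
The echelon form has 2 nonzero rows, so the rank is 2.

2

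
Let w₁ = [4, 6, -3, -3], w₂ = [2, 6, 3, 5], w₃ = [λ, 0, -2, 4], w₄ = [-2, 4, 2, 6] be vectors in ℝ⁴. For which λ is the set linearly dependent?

λ = -23/3

The vectors are dependent exactly when the determinant of the matrix with rows w₁, w₂, w₃, w₄ vanishes.
Expanding, det = 96*λ + 736.
This vanishes exactly when λ = -23/3.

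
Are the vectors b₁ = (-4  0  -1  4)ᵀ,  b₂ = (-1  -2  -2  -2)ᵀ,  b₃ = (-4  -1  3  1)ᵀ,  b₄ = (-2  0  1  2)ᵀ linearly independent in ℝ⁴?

The matrix [b₁|b₂|b₃|b₄] has determinant 18.
A nonzero determinant means the columns are linearly independent.

linearly independent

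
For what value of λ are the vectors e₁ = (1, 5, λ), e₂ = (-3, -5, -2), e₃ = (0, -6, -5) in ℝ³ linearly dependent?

The vectors are dependent exactly when the determinant of the matrix with rows e₁, e₂, e₃ vanishes.
The determinant works out to 18*λ - 62.
Solving 18*λ - 62 = 0 yields λ = 31/9.

λ = 31/9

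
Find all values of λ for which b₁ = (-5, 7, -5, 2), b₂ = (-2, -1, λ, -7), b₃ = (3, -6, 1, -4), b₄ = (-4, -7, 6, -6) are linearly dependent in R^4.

Dependence holds iff the 4×4 matrix [b₁ b₂ b₃ b₄] is singular.
Expanding, det = -108*λ - 1080.
Setting this to zero gives λ = -10.

λ = -10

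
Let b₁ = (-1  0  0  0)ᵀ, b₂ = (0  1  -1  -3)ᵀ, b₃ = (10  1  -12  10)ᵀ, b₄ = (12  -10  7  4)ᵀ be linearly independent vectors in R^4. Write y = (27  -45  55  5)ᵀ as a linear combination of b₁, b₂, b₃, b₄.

y = b₁ - 3b₂ - 2b₃ + 4b₄

Set up the augmented matrix [b₁ | b₂ | b₃ | b₄ | y] and row-reduce.
The system has the unique solution (a₁, …, a₄) = (1, -3, -2, 4).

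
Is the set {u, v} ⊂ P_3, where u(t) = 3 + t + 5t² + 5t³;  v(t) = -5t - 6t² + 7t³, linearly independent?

linearly independent

Take coordinates with respect to the standard basis {1, t, …, t³}.
Row-reduce the matrix whose columns are u, v.
The reduction yields 2 nonzero rows, so the rank is 2.
Since rank = 2 (the number of vectors), the set is linearly independent.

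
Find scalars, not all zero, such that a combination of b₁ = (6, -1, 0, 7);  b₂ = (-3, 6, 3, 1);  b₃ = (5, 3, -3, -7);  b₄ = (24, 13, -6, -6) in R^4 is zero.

2b₁ + b₂ + 3b₃ - b₄ = 0

Solve the homogeneous system with b₁, b₂, b₃, b₄ as columns by row-reducing the coefficient matrix.
One solution (up to scaling) is (2, 1, 3, -1).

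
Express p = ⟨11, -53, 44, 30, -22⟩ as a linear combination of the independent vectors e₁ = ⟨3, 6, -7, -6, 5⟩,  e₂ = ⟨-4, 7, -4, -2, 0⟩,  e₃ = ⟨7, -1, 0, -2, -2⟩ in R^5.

Set up the augmented matrix [e₁ | e₂ | e₃ | p] and row-reduce.
The system has the unique solution (c₁, c₂, c₃) = (-4, -4, 1).

p = -4e₁ - 4e₂ + e₃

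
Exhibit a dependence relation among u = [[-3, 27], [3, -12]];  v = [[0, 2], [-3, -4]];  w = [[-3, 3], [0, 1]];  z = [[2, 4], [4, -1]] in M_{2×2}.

Write each element as a vector in ℝ⁴ using {E₁₁, E₁₂, E₂₁, E₂₂}.
Row-reduce the matrix with u, v, w, z as columns; the null space gives the coefficients.
One solution (up to scaling) is (1, -3, -3, -3).

u - 3v - 3w - 3z = 0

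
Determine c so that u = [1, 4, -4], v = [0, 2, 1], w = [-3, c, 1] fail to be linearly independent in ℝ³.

The set is linearly dependent precisely when det[u; v; w] = 0.
The determinant works out to -c - 34.
This vanishes exactly when c = -34.

c = -34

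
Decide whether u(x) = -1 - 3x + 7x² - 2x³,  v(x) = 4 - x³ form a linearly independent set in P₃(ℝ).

Take coordinates with respect to the standard basis {1, x, …, x³}.
Row-reduce the matrix whose columns are u, v.
The reduction yields 2 nonzero rows, so the rank is 2.
Since rank = 2 (the number of vectors), the set is linearly independent.

linearly independent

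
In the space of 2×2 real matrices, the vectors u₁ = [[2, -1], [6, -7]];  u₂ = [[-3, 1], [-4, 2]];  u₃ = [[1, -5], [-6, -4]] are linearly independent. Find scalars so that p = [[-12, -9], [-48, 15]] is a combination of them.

p = -3u₁ + 3u₂ + 3u₃

Take coordinate vectors relative to {E₁₁, E₁₂, E₂₁, E₂₂}.
Since u₁, u₂, u₃ are independent, the coefficients expressing p are uniquely determined by a linear system.
Row-reducing the augmented matrix gives the unique coefficients (a₁, a₂, a₃) = (-3, 3, 3).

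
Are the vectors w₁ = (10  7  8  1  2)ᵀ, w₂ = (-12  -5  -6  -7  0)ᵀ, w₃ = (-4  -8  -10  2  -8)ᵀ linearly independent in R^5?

linearly independent

Row-reduce the matrix whose columns are w₁, w₂, w₃.
The reduction yields 3 nonzero rows, so the rank is 3.
Since rank = 3 (the number of vectors), the set is linearly independent.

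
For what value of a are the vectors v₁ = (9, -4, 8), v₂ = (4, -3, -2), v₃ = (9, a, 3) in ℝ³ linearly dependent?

Place the vectors as rows of a 3×3 matrix; dependence ⇔ determinant zero.
Cofactor expansion gives det = 50*a + 255.
Setting this to zero gives a = -51/10.

a = -51/10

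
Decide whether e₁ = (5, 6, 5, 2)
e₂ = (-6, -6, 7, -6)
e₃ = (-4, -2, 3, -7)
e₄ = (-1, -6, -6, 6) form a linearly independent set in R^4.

linearly independent

Row-reduce the matrix whose columns are e₁, e₂, e₃, e₄.
The reduction yields 4 nonzero rows, so the rank is 4.
Since rank = 4 (the number of vectors), the set is linearly independent.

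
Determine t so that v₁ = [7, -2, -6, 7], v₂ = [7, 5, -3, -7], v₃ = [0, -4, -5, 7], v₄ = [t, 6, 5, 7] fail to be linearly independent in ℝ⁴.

The set is linearly dependent precisely when det[v₁; v₂; v₃; v₄] = 0.
Expanding, det = 105*t - 2940.
This vanishes exactly when t = 28.

t = 28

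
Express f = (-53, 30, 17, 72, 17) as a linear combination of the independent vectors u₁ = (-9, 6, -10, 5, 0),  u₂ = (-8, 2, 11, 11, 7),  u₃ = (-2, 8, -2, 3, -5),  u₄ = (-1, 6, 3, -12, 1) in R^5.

Solve the system with u₁, u₂, u₃, u₄ as columns and f as the right-hand side.
The system has the unique solution (a₁, …, a₄) = (2, 4, 2, -1).

f = 2u₁ + 4u₂ + 2u₃ - u₄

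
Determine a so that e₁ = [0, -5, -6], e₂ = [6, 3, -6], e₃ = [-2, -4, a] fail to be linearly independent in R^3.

a = -8/5

The vectors are dependent exactly when the determinant of the matrix with rows e₁, e₂, e₃ vanishes.
Cofactor expansion gives det = 30*a + 48.
Setting this to zero gives a = -8/5.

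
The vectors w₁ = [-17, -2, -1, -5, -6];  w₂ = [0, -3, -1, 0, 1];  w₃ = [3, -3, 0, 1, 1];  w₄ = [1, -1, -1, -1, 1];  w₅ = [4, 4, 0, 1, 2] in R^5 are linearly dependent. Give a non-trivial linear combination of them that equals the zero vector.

w₁ - w₂ + 3w₃ + 2w₅ = 0

Solve the homogeneous system with w₁, w₂, w₃, w₄, w₅ as columns by row-reducing the coefficient matrix.
The free variable yields coefficients (1, -1, 3, 0, 2) (any nonzero multiple also works).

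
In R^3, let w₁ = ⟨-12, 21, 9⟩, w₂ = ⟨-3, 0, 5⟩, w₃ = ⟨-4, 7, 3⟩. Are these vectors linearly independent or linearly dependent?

One vector is a scalar multiple of another, so the set is dependent.

linearly dependent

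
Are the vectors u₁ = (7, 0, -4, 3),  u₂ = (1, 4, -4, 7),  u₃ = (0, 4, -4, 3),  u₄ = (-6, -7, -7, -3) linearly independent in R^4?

linearly independent

The matrix [u₁|u₂|u₃|u₄] has determinant -1820.
A nonzero determinant means the columns are linearly independent.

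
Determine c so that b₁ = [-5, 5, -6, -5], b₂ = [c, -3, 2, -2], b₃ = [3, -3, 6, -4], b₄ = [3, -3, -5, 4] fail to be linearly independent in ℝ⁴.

c = 3

Dependence holds iff the 4×4 matrix [b₁ b₂ b₃ b₄] is singular.
The determinant works out to 289*c - 867.
Solving 289*c - 867 = 0 yields c = 3.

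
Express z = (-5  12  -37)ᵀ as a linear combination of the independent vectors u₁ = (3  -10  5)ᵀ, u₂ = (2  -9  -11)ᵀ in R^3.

Set up the augmented matrix [u₁ | u₂ | z] and row-reduce.
Back-substitution yields (a₁, a₂) = (-3, 2).

z = -3u₁ + 2u₂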